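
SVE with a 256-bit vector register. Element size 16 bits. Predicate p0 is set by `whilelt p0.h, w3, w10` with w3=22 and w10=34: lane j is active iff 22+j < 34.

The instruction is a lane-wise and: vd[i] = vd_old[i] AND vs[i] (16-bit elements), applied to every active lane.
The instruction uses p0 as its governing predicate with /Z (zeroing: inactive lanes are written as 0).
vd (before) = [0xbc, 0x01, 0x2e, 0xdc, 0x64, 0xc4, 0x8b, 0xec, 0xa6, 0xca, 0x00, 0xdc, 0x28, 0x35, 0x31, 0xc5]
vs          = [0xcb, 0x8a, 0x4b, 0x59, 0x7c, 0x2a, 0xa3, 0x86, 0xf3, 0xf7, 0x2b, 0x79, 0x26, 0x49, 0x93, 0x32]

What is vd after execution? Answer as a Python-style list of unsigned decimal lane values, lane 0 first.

vd = [136, 0, 10, 88, 100, 0, 131, 132, 162, 194, 0, 88, 0, 0, 0, 0]

256-bit reg / 16-bit elem → 16 lanes
active while 22+j < 34, i.e. j ∈ [0,12) capped at 16 ⇒ 12
lane  0: and(0xbc,0xcb) ⇒ 0x88
lane  1: and(0x01,0x8a) ⇒ 0x00
lane  2: and(0x2e,0x4b) ⇒ 0x0a
lane  3: and(0xdc,0x59) ⇒ 0x58
lane  4: and(0x64,0x7c) ⇒ 0x64
lane  5: and(0xc4,0x2a) ⇒ 0x00
lane  6: and(0x8b,0xa3) ⇒ 0x83
lane  7: and(0xec,0x86) ⇒ 0x84
lane  8: and(0xa6,0xf3) ⇒ 0xa2
lane  9: and(0xca,0xf7) ⇒ 0xc2
lane 10: and(0x00,0x2b) ⇒ 0x00
lane 11: and(0xdc,0x79) ⇒ 0x58
lane 12: tail/zero ⇒ 0x00
lane 13: tail/zero ⇒ 0x00
lane 14: tail/zero ⇒ 0x00
lane 15: tail/zero ⇒ 0x00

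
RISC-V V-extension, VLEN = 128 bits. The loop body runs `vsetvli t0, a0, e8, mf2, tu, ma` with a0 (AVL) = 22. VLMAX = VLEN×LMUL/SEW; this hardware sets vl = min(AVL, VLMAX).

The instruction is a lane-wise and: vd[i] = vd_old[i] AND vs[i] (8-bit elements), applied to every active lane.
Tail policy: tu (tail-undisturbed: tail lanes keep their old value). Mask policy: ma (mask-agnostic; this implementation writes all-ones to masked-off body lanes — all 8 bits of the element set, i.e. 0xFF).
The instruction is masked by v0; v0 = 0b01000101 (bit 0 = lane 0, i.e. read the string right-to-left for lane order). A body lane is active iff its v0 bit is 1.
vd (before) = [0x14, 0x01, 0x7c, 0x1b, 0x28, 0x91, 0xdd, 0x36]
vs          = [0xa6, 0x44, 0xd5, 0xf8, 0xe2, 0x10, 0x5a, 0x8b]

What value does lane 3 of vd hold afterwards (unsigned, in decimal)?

lanes per group: 128·1/2/8 = 8
vl ← min(22, 8) = 8
vd[0] and(0x14,0xa6) -> 0x04
vd[1] mask-off/ones -> 0xff
vd[2] and(0x7c,0xd5) -> 0x54
vd[3] mask-off/ones -> 0xff
vd[4] mask-off/ones -> 0xff
vd[5] mask-off/ones -> 0xff
vd[6] and(0xdd,0x5a) -> 0x58
vd[7] mask-off/ones -> 0xff

vd[3] = 255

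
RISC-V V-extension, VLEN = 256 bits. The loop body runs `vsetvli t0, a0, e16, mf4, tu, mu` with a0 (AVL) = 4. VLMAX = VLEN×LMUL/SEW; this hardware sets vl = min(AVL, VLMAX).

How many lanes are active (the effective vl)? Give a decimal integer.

vl = 4

VLMAX = VLEN×LMUL/SEW = 256×1/4/16 = 4
AVL=4 ≤ VLMAX=4, so vl = 4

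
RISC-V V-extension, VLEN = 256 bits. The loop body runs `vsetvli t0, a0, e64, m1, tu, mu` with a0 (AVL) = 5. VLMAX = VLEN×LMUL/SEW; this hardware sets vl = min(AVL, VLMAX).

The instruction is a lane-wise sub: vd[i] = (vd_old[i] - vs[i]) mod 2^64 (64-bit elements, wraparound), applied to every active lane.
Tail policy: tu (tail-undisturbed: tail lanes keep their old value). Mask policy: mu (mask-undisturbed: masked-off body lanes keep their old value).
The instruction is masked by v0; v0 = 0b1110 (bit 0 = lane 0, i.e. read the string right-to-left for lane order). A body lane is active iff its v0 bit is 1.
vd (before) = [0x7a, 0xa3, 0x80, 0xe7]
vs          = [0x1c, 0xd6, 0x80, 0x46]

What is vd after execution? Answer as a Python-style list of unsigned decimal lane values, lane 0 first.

VLMAX = VLEN×LMUL/SEW = 256×1/64 = 4
vl = min(AVL, VLMAX) = min(5, 4) = 4
lane  0: mask-off/keep ⇒ 0x7a
lane  1: sub(0xa3,0xd6) ⇒ 0xffffffffffffffcd
lane  2: sub(0x80,0x80) ⇒ 0x00
lane  3: sub(0xe7,0x46) ⇒ 0xa1

vd = [122, 18446744073709551565, 0, 161]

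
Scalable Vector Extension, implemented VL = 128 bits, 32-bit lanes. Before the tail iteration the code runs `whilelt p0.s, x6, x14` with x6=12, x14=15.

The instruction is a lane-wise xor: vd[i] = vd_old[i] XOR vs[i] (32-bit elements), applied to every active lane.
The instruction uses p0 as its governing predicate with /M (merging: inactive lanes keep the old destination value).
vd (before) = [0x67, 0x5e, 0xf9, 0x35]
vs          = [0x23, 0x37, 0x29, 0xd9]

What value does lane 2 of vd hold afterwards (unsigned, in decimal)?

vd[2] = 208

register lanes = 128/32 = 4
active while 12+j < 15, i.e. j ∈ [0,3) capped at 4 ⇒ 3
lane  0: xor(0x67,0x23) ⇒ 0x44
lane  1: xor(0x5e,0x37) ⇒ 0x69
lane  2: xor(0xf9,0x29) ⇒ 0xd0
lane  3: tail/keep ⇒ 0x35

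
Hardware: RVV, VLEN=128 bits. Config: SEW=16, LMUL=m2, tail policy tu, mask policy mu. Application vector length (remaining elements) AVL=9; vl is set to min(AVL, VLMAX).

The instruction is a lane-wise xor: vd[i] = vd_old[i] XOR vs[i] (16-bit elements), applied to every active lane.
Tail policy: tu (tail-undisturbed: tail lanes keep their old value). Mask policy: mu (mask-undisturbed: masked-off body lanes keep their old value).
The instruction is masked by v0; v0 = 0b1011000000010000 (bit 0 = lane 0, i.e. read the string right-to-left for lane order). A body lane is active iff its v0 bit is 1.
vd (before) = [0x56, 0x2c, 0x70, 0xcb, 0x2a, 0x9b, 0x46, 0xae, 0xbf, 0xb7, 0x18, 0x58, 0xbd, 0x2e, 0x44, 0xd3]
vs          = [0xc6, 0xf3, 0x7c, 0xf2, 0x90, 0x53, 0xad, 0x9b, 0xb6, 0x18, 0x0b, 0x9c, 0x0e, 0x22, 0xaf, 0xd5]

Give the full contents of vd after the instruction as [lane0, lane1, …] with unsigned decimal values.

vd = [86, 44, 112, 203, 186, 155, 70, 174, 191, 183, 24, 88, 189, 46, 68, 211]

VLMAX = (128 × 2) / 16 = 16 lanes
AVL=9 ≤ VLMAX=16, so vl = 9
vd[0] mask-off/keep -> 0x56
vd[1] mask-off/keep -> 0x2c
vd[2] mask-off/keep -> 0x70
vd[3] mask-off/keep -> 0xcb
vd[4] xor(0x2a,0x90) -> 0xba
vd[5] mask-off/keep -> 0x9b
vd[6] mask-off/keep -> 0x46
vd[7] mask-off/keep -> 0xae
vd[8] mask-off/keep -> 0xbf
vd[9] tail/keep -> 0xb7
vd[10] tail/keep -> 0x18
vd[11] tail/keep -> 0x58
vd[12] tail/keep -> 0xbd
vd[13] tail/keep -> 0x2e
vd[14] tail/keep -> 0x44
vd[15] tail/keep -> 0xd3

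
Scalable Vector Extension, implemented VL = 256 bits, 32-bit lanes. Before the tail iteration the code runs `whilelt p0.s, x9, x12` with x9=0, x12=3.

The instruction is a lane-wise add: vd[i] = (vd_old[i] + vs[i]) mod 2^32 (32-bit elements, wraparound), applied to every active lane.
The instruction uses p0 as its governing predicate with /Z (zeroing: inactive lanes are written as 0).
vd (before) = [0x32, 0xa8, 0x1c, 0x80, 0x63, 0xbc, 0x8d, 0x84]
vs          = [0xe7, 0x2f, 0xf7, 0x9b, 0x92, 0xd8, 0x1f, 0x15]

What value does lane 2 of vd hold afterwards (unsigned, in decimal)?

256-bit reg / 32-bit elem → 8 lanes
whilelt: lane j active iff 0+j < 3 → j < 3 → 3 active
  i=0: add(0x32,0xe7) → 281
  i=1: add(0xa8,0x2f) → 215
  i=2: add(0x1c,0xf7) → 275
  i=3: tail/zero → 0
  i=4: tail/zero → 0
  i=5: tail/zero → 0
  i=6: tail/zero → 0
  i=7: tail/zero → 0

vd[2] = 275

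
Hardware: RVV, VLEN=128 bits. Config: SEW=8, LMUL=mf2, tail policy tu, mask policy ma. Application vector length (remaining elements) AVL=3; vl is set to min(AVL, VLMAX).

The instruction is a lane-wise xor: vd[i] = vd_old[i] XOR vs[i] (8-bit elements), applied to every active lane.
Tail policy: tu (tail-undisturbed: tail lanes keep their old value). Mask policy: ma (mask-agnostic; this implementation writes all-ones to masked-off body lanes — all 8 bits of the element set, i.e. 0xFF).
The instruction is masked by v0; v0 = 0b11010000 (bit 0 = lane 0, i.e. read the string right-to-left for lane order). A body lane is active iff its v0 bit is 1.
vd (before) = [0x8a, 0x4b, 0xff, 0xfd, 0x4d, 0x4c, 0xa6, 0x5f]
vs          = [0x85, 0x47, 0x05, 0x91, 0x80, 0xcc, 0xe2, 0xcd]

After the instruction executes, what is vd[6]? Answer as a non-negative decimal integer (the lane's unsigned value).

VLMAX = VLEN×LMUL/SEW = 128×1/2/8 = 8
vl ← min(3, 8) = 3
lane  0: mask-off/ones ⇒ 0xff
lane  1: mask-off/ones ⇒ 0xff
lane  2: mask-off/ones ⇒ 0xff
lane  3: tail/keep ⇒ 0xfd
lane  4: tail/keep ⇒ 0x4d
lane  5: tail/keep ⇒ 0x4c
lane  6: tail/keep ⇒ 0xa6
lane  7: tail/keep ⇒ 0x5f

vd[6] = 166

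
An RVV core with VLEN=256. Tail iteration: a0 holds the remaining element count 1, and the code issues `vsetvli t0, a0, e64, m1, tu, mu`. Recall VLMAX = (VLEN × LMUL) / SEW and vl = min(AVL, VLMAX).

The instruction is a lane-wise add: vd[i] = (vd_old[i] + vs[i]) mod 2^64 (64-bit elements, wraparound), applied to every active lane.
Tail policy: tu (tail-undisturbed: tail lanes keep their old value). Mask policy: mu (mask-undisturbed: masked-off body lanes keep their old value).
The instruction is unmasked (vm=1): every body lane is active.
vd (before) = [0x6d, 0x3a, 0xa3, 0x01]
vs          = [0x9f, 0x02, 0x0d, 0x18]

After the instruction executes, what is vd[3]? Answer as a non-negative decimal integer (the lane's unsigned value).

VLMAX = (256 × 1) / 64 = 4 lanes
vl = min(AVL, VLMAX) = min(1, 4) = 1
  i=0: add(0x6d,0x9f) → 268
  i=1: tail/keep → 58
  i=2: tail/keep → 163
  i=3: tail/keep → 1

vd[3] = 1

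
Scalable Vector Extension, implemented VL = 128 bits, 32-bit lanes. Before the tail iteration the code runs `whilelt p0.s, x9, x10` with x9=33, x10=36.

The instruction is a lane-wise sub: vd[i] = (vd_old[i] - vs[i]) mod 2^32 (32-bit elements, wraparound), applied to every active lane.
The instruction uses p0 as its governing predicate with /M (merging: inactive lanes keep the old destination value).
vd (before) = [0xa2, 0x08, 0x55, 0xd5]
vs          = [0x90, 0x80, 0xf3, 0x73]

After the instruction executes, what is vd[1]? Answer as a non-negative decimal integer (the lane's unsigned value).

register lanes = 128/32 = 4
p0[j] = (33+j < 36); true for j=0..2 → 3 lanes set
[0] sub(0xa2,0x90) = 0x12
[1] sub(0x08,0x80) = 0xffffff88
[2] sub(0x55,0xf3) = 0xffffff62
[3] tail/keep = 0xd5

vd[1] = 4294967176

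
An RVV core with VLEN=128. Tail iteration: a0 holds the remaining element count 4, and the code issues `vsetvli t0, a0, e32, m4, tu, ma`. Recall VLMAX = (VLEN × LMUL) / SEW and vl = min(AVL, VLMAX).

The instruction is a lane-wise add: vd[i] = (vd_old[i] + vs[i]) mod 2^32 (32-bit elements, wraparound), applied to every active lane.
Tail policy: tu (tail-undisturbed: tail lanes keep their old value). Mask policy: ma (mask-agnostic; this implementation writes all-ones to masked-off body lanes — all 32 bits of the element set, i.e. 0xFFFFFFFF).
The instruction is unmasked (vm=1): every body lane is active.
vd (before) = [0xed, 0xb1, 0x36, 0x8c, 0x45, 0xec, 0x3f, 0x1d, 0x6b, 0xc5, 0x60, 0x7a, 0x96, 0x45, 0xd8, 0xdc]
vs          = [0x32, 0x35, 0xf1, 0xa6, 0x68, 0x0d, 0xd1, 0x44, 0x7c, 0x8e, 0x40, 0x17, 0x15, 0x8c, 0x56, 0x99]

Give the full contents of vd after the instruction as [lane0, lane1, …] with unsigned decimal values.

VLMAX = VLEN×LMUL/SEW = 128×4/32 = 16
AVL=4 ≤ VLMAX=16, so vl = 4
  i=0: add(0xed,0x32) → 287
  i=1: add(0xb1,0x35) → 230
  i=2: add(0x36,0xf1) → 295
  i=3: add(0x8c,0xa6) → 306
  i=4: tail/keep → 69
  i=5: tail/keep → 236
  i=6: tail/keep → 63
  i=7: tail/keep → 29
  i=8: tail/keep → 107
  i=9: tail/keep → 197
  i=10: tail/keep → 96
  i=11: tail/keep → 122
  i=12: tail/keep → 150
  i=13: tail/keep → 69
  i=14: tail/keep → 216
  i=15: tail/keep → 220

vd = [287, 230, 295, 306, 69, 236, 63, 29, 107, 197, 96, 122, 150, 69, 216, 220]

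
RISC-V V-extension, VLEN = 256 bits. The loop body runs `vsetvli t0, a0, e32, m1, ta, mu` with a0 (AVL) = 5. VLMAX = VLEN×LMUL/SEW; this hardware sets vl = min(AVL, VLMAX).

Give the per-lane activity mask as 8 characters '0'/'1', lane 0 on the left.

VLMAX = (256 × 1) / 32 = 8 lanes
AVL=5 ≤ VLMAX=8, so vl = 5
bits (lane 0 leftmost): 11111000

predicate = 11111000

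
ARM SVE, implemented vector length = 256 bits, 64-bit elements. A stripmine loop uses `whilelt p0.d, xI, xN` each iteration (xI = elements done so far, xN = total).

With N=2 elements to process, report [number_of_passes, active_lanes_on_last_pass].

lane count: 256 div 64 = 4
iterations = ceil(2/4) = 1; final-pass vl = 2

[iterations, last_vl] = [1, 2]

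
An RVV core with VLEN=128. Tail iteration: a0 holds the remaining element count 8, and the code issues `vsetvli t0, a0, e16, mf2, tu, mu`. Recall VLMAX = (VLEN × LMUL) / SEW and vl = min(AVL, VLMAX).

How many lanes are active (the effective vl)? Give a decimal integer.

lanes per group: 128·1/2/16 = 4
vl ← min(8, 4) = 4

vl = 4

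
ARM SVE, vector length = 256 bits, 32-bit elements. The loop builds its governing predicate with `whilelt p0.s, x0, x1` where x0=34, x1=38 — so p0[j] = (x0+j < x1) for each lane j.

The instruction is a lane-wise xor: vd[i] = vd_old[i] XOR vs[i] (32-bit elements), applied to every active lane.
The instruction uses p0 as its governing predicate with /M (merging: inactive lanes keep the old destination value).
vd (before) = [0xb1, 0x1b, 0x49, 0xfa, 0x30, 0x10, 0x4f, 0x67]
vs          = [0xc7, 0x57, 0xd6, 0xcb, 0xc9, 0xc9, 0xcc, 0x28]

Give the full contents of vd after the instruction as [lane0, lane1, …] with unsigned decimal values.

vd = [118, 76, 159, 49, 48, 16, 79, 103]

lane count: 256 div 32 = 8
whilelt: lane j active iff 34+j < 38 → j < 4 → 4 active
vd[0] xor(0xb1,0xc7) -> 0x76
vd[1] xor(0x1b,0x57) -> 0x4c
vd[2] xor(0x49,0xd6) -> 0x9f
vd[3] xor(0xfa,0xcb) -> 0x31
vd[4] tail/keep -> 0x30
vd[5] tail/keep -> 0x10
vd[6] tail/keep -> 0x4f
vd[7] tail/keep -> 0x67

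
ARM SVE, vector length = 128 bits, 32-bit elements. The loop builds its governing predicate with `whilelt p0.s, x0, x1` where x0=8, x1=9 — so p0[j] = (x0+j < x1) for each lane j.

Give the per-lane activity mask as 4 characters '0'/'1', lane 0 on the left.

128-bit reg / 32-bit elem → 4 lanes
whilelt: lane j active iff 8+j < 9 → j < 1 → 1 active
bits (lane 0 leftmost): 1000

predicate = 1000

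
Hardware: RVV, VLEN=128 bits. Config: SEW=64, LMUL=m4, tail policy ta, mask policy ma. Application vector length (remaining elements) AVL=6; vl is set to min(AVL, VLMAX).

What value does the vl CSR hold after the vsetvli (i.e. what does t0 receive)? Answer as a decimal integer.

vl = 6

VLMAX = VLEN×LMUL/SEW = 128×4/64 = 8
vl ← min(6, 8) = 6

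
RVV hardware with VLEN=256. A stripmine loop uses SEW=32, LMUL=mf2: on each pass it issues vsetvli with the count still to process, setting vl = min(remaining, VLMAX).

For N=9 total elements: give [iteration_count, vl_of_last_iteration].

VLMAX = VLEN×LMUL/SEW = 256×1/2/32 = 4
iterations = ceil(9/4) = 3; final-pass vl = 1

[iterations, last_vl] = [3, 1]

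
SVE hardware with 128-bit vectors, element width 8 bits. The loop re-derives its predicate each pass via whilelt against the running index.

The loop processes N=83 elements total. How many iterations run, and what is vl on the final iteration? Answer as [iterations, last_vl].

lane count: 128 div 8 = 16
iterations = ceil(83/16) = 6; final-pass vl = 3

[iterations, last_vl] = [6, 3]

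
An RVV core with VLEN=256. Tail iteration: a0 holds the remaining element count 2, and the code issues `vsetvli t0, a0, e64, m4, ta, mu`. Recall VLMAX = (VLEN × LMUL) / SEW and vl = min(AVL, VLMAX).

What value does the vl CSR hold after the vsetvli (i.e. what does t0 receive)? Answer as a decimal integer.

vl = 2

VLMAX = VLEN×LMUL/SEW = 256×4/64 = 16
vl ← min(2, 16) = 2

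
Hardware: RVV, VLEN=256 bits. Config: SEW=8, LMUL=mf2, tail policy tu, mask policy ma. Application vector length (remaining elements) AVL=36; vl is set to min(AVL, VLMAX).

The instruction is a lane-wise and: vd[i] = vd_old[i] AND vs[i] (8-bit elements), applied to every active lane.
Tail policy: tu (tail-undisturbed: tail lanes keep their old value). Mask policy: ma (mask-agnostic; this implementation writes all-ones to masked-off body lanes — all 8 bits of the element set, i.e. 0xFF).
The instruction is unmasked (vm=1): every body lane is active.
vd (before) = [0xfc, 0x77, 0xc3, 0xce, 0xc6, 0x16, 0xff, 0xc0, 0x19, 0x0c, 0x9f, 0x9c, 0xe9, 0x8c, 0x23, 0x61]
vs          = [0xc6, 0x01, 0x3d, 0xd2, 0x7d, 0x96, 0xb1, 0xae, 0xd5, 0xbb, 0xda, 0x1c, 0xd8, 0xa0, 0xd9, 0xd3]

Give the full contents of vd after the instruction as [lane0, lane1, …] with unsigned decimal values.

vd = [196, 1, 1, 194, 68, 22, 177, 128, 17, 8, 154, 28, 200, 128, 1, 65]

lanes per group: 256·1/2/8 = 16
vl = min(AVL, VLMAX) = min(36, 16) = 16
lane  0: and(0xfc,0xc6) ⇒ 0xc4
lane  1: and(0x77,0x01) ⇒ 0x01
lane  2: and(0xc3,0x3d) ⇒ 0x01
lane  3: and(0xce,0xd2) ⇒ 0xc2
lane  4: and(0xc6,0x7d) ⇒ 0x44
lane  5: and(0x16,0x96) ⇒ 0x16
lane  6: and(0xff,0xb1) ⇒ 0xb1
lane  7: and(0xc0,0xae) ⇒ 0x80
lane  8: and(0x19,0xd5) ⇒ 0x11
lane  9: and(0x0c,0xbb) ⇒ 0x08
lane 10: and(0x9f,0xda) ⇒ 0x9a
lane 11: and(0x9c,0x1c) ⇒ 0x1c
lane 12: and(0xe9,0xd8) ⇒ 0xc8
lane 13: and(0x8c,0xa0) ⇒ 0x80
lane 14: and(0x23,0xd9) ⇒ 0x01
lane 15: and(0x61,0xd3) ⇒ 0x41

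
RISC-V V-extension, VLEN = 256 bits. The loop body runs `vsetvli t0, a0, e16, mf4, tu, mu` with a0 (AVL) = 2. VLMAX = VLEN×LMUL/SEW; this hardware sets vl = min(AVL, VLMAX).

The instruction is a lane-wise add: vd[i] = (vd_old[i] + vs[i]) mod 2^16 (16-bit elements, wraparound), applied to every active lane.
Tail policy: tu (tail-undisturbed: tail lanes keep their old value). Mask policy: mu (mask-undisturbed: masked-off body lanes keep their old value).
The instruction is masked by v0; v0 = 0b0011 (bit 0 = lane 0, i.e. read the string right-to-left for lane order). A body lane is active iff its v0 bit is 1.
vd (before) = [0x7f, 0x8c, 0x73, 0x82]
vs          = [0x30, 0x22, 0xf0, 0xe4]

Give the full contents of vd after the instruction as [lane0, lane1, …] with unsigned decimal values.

VLMAX = (256 × 1/4) / 16 = 4 lanes
vl ← min(2, 4) = 2
vd[0] add(0x7f,0x30) -> 0xaf
vd[1] add(0x8c,0x22) -> 0xae
vd[2] tail/keep -> 0x73
vd[3] tail/keep -> 0x82

vd = [175, 174, 115, 130]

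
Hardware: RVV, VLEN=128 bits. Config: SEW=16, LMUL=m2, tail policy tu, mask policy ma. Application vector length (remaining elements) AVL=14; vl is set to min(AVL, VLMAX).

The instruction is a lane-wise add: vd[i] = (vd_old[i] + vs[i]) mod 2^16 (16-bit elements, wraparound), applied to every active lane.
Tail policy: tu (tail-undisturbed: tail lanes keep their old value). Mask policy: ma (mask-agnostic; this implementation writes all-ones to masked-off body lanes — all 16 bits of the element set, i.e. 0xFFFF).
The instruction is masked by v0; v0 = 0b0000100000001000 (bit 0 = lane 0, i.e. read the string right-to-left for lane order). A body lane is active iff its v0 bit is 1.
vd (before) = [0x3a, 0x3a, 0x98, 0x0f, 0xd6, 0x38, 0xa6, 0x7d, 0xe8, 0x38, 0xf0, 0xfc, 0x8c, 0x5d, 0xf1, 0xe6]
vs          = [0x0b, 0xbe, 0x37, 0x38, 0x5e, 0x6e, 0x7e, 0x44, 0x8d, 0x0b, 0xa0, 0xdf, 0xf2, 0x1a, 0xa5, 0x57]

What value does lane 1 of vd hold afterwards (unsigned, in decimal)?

VLMAX = (128 × 2) / 16 = 16 lanes
AVL=14 ≤ VLMAX=16, so vl = 14
[0] mask-off/ones = 0xffff
[1] mask-off/ones = 0xffff
[2] mask-off/ones = 0xffff
[3] add(0x0f,0x38) = 0x47
[4] mask-off/ones = 0xffff
[5] mask-off/ones = 0xffff
[6] mask-off/ones = 0xffff
[7] mask-off/ones = 0xffff
[8] mask-off/ones = 0xffff
[9] mask-off/ones = 0xffff
[10] mask-off/ones = 0xffff
[11] add(0xfc,0xdf) = 0x1db
[12] mask-off/ones = 0xffff
[13] mask-off/ones = 0xffff
[14] tail/keep = 0xf1
[15] tail/keep = 0xe6

vd[1] = 65535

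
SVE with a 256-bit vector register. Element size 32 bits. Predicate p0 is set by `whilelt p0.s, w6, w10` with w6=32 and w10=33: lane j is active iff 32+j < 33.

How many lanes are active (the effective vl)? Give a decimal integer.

vl = 1

lane count: 256 div 32 = 8
whilelt: lane j active iff 32+j < 33 → j < 1 → 1 active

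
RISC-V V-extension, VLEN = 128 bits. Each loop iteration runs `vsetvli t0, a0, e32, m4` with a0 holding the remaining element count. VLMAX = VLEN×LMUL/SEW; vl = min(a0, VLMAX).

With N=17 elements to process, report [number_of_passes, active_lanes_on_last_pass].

VLMAX = VLEN×LMUL/SEW = 128×4/32 = 16
iterations = ceil(17/16) = 2; final-pass vl = 1

[iterations, last_vl] = [2, 1]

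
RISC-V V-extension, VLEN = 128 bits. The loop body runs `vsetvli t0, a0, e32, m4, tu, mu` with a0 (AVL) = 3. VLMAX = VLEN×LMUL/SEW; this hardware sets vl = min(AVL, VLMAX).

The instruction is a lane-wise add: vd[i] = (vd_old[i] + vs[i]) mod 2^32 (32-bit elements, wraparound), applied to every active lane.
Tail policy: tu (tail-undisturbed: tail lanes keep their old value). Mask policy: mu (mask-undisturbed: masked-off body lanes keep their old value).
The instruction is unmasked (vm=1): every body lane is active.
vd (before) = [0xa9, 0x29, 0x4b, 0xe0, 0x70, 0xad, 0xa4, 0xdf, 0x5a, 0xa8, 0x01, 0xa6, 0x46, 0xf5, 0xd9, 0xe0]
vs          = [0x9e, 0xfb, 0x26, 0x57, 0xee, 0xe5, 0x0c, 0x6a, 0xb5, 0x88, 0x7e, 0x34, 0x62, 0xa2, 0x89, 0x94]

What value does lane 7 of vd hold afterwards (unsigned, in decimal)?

vd[7] = 223

VLMAX = (128 × 4) / 32 = 16 lanes
AVL=3 ≤ VLMAX=16, so vl = 3
[0] add(0xa9,0x9e) = 0x147
[1] add(0x29,0xfb) = 0x124
[2] add(0x4b,0x26) = 0x71
[3] tail/keep = 0xe0
[4] tail/keep = 0x70
[5] tail/keep = 0xad
[6] tail/keep = 0xa4
[7] tail/keep = 0xdf
[8] tail/keep = 0x5a
[9] tail/keep = 0xa8
[10] tail/keep = 0x01
[11] tail/keep = 0xa6
[12] tail/keep = 0x46
[13] tail/keep = 0xf5
[14] tail/keep = 0xd9
[15] tail/keep = 0xe0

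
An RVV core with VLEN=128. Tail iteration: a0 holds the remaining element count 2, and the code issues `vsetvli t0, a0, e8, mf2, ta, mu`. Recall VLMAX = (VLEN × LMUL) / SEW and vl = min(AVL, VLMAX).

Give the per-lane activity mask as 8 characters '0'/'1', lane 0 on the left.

predicate = 11000000

lanes per group: 128·1/2/8 = 8
vl = min(AVL, VLMAX) = min(2, 8) = 2
bits (lane 0 leftmost): 11000000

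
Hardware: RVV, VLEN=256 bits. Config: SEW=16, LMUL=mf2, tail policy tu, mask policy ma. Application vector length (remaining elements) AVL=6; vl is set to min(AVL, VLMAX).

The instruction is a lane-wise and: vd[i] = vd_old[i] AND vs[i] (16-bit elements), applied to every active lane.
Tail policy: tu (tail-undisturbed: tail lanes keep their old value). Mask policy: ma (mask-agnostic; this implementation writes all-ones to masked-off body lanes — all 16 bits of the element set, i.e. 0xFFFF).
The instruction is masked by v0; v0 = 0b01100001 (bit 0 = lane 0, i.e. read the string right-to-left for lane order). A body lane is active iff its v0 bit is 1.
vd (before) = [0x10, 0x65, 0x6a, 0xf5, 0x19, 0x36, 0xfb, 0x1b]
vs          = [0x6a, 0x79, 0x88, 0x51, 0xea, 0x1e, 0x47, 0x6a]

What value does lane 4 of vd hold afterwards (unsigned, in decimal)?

vd[4] = 65535

VLMAX = (256 × 1/2) / 16 = 8 lanes
AVL=6 ≤ VLMAX=8, so vl = 6
vd[0] and(0x10,0x6a) -> 0x00
vd[1] mask-off/ones -> 0xffff
vd[2] mask-off/ones -> 0xffff
vd[3] mask-off/ones -> 0xffff
vd[4] mask-off/ones -> 0xffff
vd[5] and(0x36,0x1e) -> 0x16
vd[6] tail/keep -> 0xfb
vd[7] tail/keep -> 0x1b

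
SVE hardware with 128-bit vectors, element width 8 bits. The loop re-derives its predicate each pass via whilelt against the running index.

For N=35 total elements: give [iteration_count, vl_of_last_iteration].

128-bit reg / 8-bit elem → 16 lanes
N=35: ⌈35/16⌉ = 3 iters; last vl = 35 − 2×16 = 3

[iterations, last_vl] = [3, 3]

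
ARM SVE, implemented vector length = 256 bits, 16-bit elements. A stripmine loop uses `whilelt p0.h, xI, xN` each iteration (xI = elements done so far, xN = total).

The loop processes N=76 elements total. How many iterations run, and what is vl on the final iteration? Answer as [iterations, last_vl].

register lanes = 256/16 = 16
iterations = ceil(76/16) = 5; final-pass vl = 12

[iterations, last_vl] = [5, 12]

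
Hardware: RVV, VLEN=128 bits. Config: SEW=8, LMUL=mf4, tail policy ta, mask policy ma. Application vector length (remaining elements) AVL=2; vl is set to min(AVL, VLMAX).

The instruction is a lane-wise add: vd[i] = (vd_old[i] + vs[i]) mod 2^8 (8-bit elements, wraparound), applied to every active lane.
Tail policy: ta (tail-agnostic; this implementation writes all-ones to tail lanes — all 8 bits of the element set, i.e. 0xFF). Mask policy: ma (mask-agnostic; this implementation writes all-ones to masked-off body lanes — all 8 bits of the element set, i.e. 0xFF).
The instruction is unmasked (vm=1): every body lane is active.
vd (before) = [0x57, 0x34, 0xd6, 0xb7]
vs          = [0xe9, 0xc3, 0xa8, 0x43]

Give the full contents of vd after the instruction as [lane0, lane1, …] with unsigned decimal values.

VLMAX = (128 × 1/4) / 8 = 4 lanes
vl ← min(2, 4) = 2
vd[0] add(0x57,0xe9) -> 0x40
vd[1] add(0x34,0xc3) -> 0xf7
vd[2] tail/ones -> 0xff
vd[3] tail/ones -> 0xff

vd = [64, 247, 255, 255]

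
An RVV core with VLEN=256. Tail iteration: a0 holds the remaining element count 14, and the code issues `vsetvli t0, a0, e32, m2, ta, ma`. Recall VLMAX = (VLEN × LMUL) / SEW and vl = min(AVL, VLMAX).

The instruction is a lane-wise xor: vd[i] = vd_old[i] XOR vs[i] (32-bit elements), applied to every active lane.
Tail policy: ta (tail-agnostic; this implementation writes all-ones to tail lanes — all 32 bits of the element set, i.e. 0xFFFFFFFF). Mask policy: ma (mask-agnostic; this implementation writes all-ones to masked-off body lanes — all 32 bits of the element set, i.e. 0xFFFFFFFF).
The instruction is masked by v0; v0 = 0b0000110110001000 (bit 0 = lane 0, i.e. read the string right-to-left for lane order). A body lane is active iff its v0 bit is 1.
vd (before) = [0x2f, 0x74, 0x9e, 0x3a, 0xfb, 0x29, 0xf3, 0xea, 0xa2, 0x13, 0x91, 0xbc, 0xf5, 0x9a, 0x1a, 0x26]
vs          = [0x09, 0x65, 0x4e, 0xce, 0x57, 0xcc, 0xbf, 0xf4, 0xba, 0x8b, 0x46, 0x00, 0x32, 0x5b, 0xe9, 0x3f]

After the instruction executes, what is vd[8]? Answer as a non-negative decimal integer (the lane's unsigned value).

lanes per group: 256·2/32 = 16
vl = min(AVL, VLMAX) = min(14, 16) = 14
vd[0] mask-off/ones -> 0xffffffff
vd[1] mask-off/ones -> 0xffffffff
vd[2] mask-off/ones -> 0xffffffff
vd[3] xor(0x3a,0xce) -> 0xf4
vd[4] mask-off/ones -> 0xffffffff
vd[5] mask-off/ones -> 0xffffffff
vd[6] mask-off/ones -> 0xffffffff
vd[7] xor(0xea,0xf4) -> 0x1e
vd[8] xor(0xa2,0xba) -> 0x18
vd[9] mask-off/ones -> 0xffffffff
vd[10] xor(0x91,0x46) -> 0xd7
vd[11] xor(0xbc,0x00) -> 0xbc
vd[12] mask-off/ones -> 0xffffffff
vd[13] mask-off/ones -> 0xffffffff
vd[14] tail/ones -> 0xffffffff
vd[15] tail/ones -> 0xffffffff

vd[8] = 24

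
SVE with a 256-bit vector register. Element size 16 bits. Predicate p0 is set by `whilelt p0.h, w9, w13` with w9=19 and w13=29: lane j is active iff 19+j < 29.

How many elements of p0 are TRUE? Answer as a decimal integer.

lane count: 256 div 16 = 16
whilelt: lane j active iff 19+j < 29 → j < 10 → 10 active

vl = 10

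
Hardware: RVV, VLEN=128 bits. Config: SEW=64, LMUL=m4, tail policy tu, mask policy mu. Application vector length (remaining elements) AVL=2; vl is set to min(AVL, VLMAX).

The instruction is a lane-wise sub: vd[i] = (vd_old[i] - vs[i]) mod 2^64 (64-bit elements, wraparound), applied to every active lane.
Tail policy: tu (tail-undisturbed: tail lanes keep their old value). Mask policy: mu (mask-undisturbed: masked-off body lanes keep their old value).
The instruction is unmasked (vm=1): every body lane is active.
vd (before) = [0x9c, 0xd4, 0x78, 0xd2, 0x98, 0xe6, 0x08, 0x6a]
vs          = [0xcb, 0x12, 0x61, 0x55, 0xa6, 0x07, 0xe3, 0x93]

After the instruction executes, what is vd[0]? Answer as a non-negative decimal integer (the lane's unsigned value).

vd[0] = 18446744073709551569

VLMAX = (128 × 4) / 64 = 8 lanes
vl = min(AVL, VLMAX) = min(2, 8) = 2
[0] sub(0x9c,0xcb) = 0xffffffffffffffd1
[1] sub(0xd4,0x12) = 0xc2
[2] tail/keep = 0x78
[3] tail/keep = 0xd2
[4] tail/keep = 0x98
[5] tail/keep = 0xe6
[6] tail/keep = 0x08
[7] tail/keep = 0x6a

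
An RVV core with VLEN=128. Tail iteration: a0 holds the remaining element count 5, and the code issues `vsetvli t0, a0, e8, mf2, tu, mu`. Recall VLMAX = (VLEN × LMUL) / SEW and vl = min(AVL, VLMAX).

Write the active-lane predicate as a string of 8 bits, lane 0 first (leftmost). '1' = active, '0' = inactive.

predicate = 11111000

lanes per group: 128·1/2/8 = 8
vl = min(AVL, VLMAX) = min(5, 8) = 5
bits (lane 0 leftmost): 11111000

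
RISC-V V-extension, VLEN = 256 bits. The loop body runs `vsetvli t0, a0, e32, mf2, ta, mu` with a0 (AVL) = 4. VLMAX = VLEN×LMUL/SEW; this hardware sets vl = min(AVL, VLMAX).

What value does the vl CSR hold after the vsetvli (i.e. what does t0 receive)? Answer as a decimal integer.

lanes per group: 256·1/2/32 = 4
vl ← min(4, 4) = 4

vl = 4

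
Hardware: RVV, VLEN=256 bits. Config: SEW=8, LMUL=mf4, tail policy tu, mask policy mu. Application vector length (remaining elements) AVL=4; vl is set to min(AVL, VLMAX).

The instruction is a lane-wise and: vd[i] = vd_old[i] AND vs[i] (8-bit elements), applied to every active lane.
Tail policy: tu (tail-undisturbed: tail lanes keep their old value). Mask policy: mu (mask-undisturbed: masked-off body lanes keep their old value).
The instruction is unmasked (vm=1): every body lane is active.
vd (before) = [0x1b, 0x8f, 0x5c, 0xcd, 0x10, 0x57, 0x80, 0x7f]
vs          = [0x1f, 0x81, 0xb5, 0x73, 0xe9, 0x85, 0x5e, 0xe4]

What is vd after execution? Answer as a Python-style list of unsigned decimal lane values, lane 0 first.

vd = [27, 129, 20, 65, 16, 87, 128, 127]

VLMAX = (256 × 1/4) / 8 = 8 lanes
vl ← min(4, 8) = 4
lane  0: and(0x1b,0x1f) ⇒ 0x1b
lane  1: and(0x8f,0x81) ⇒ 0x81
lane  2: and(0x5c,0xb5) ⇒ 0x14
lane  3: and(0xcd,0x73) ⇒ 0x41
lane  4: tail/keep ⇒ 0x10
lane  5: tail/keep ⇒ 0x57
lane  6: tail/keep ⇒ 0x80
lane  7: tail/keep ⇒ 0x7f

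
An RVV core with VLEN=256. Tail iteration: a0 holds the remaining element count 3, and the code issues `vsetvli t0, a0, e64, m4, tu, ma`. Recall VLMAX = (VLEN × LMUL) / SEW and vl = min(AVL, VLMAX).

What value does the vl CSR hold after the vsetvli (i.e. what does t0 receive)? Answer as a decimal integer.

lanes per group: 256·4/64 = 16
vl ← min(3, 16) = 3

vl = 3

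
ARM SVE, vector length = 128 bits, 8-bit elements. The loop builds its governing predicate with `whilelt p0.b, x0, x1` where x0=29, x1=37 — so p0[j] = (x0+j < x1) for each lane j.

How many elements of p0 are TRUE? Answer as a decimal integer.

vl = 8

128-bit reg / 8-bit elem → 16 lanes
active while 29+j < 37, i.e. j ∈ [0,8) capped at 16 ⇒ 8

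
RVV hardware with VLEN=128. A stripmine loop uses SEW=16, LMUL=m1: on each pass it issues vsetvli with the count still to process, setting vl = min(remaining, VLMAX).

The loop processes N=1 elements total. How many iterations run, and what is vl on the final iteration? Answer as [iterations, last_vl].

VLMAX = (128 × 1) / 16 = 8 lanes
1 elements at 8/iter → 1 passes, remainder 1 on the last

[iterations, last_vl] = [1, 1]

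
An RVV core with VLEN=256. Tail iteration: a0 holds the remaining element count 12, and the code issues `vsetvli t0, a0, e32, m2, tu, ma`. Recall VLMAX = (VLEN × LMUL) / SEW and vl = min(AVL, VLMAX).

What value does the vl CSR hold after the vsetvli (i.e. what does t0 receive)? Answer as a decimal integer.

vl = 12

VLMAX = VLEN×LMUL/SEW = 256×2/32 = 16
AVL=12 ≤ VLMAX=16, so vl = 12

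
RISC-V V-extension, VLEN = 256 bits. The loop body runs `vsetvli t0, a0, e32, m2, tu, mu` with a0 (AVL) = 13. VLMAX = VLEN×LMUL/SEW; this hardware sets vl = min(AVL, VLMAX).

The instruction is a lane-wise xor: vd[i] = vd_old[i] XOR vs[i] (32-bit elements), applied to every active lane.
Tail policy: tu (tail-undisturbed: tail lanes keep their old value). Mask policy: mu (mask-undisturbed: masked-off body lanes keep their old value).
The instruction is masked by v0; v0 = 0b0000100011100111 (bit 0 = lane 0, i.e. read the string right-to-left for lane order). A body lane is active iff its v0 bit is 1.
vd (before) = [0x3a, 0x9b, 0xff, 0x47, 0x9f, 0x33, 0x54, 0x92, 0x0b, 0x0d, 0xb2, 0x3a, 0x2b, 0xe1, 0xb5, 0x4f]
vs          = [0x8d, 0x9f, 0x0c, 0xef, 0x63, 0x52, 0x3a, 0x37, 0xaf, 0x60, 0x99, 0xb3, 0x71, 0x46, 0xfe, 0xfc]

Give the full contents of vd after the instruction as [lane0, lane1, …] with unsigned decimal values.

vd = [183, 4, 243, 71, 159, 97, 110, 165, 11, 13, 178, 137, 43, 225, 181, 79]

VLMAX = (256 × 2) / 32 = 16 lanes
vl = min(AVL, VLMAX) = min(13, 16) = 13
vd[0] xor(0x3a,0x8d) -> 0xb7
vd[1] xor(0x9b,0x9f) -> 0x04
vd[2] xor(0xff,0x0c) -> 0xf3
vd[3] mask-off/keep -> 0x47
vd[4] mask-off/keep -> 0x9f
vd[5] xor(0x33,0x52) -> 0x61
vd[6] xor(0x54,0x3a) -> 0x6e
vd[7] xor(0x92,0x37) -> 0xa5
vd[8] mask-off/keep -> 0x0b
vd[9] mask-off/keep -> 0x0d
vd[10] mask-off/keep -> 0xb2
vd[11] xor(0x3a,0xb3) -> 0x89
vd[12] mask-off/keep -> 0x2b
vd[13] tail/keep -> 0xe1
vd[14] tail/keep -> 0xb5
vd[15] tail/keep -> 0x4f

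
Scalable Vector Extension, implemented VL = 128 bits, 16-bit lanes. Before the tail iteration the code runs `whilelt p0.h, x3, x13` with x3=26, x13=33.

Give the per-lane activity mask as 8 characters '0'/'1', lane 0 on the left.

predicate = 11111110

lane count: 128 div 16 = 8
p0[j] = (26+j < 33); true for j=0..6 → 7 lanes set
bits (lane 0 leftmost): 11111110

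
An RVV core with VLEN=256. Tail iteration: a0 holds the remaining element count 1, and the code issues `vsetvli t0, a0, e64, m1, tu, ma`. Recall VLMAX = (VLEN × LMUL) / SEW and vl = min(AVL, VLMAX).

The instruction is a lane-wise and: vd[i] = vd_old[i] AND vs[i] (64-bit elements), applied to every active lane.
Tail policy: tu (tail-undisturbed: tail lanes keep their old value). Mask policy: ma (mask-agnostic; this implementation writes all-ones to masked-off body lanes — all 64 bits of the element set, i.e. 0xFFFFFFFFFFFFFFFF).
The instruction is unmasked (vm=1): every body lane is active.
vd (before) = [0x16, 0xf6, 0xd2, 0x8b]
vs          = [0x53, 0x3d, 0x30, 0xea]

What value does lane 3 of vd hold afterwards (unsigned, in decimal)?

vd[3] = 139

lanes per group: 256·1/64 = 4
vl ← min(1, 4) = 1
  i=0: and(0x16,0x53) → 18
  i=1: tail/keep → 246
  i=2: tail/keep → 210
  i=3: tail/keep → 139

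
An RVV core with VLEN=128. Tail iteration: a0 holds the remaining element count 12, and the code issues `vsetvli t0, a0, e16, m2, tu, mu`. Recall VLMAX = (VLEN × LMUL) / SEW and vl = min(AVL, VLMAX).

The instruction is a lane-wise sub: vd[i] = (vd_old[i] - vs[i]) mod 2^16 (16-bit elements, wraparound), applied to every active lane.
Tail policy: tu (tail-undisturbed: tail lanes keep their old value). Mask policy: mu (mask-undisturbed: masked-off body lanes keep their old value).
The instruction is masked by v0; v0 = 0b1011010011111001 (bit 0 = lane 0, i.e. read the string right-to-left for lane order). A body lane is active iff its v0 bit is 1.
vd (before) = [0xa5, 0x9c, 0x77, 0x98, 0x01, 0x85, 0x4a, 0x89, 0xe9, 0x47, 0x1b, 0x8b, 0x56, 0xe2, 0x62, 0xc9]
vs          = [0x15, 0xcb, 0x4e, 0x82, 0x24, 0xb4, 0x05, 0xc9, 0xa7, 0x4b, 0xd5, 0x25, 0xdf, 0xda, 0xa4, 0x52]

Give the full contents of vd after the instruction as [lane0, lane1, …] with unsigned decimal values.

VLMAX = (128 × 2) / 16 = 16 lanes
vl = min(AVL, VLMAX) = min(12, 16) = 12
lane  0: sub(0xa5,0x15) ⇒ 0x90
lane  1: mask-off/keep ⇒ 0x9c
lane  2: mask-off/keep ⇒ 0x77
lane  3: sub(0x98,0x82) ⇒ 0x16
lane  4: sub(0x01,0x24) ⇒ 0xffdd
lane  5: sub(0x85,0xb4) ⇒ 0xffd1
lane  6: sub(0x4a,0x05) ⇒ 0x45
lane  7: sub(0x89,0xc9) ⇒ 0xffc0
lane  8: mask-off/keep ⇒ 0xe9
lane  9: mask-off/keep ⇒ 0x47
lane 10: sub(0x1b,0xd5) ⇒ 0xff46
lane 11: mask-off/keep ⇒ 0x8b
lane 12: tail/keep ⇒ 0x56
lane 13: tail/keep ⇒ 0xe2
lane 14: tail/keep ⇒ 0x62
lane 15: tail/keep ⇒ 0xc9

vd = [144, 156, 119, 22, 65501, 65489, 69, 65472, 233, 71, 65350, 139, 86, 226, 98, 201]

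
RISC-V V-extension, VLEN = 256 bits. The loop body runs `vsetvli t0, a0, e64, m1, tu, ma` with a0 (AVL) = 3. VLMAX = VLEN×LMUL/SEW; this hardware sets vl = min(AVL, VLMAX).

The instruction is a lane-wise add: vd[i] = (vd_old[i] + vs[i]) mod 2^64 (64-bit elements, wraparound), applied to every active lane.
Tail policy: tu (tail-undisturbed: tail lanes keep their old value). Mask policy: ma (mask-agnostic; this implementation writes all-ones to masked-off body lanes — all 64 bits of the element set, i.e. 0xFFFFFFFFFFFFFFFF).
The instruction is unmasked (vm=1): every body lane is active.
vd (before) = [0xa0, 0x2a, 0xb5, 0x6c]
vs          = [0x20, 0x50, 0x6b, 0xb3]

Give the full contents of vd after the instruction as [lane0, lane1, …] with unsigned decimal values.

lanes per group: 256·1/64 = 4
AVL=3 ≤ VLMAX=4, so vl = 3
vd[0] add(0xa0,0x20) -> 0xc0
vd[1] add(0x2a,0x50) -> 0x7a
vd[2] add(0xb5,0x6b) -> 0x120
vd[3] tail/keep -> 0x6c

vd = [192, 122, 288, 108]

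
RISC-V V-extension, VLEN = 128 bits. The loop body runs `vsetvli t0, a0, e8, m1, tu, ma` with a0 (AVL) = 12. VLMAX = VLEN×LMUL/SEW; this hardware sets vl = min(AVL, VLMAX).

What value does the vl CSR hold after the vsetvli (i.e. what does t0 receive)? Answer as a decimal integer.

vl = 12

lanes per group: 128·1/8 = 16
vl ← min(12, 16) = 12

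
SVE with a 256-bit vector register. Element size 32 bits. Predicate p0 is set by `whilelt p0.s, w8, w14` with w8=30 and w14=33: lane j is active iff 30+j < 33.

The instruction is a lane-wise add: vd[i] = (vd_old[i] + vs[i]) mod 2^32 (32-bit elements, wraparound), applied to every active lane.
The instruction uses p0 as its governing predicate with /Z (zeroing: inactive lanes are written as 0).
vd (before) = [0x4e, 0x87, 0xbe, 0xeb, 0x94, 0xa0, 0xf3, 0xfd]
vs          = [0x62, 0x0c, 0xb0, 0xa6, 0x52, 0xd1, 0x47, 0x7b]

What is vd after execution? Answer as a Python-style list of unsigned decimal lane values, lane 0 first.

vd = [176, 147, 366, 0, 0, 0, 0, 0]

256-bit reg / 32-bit elem → 8 lanes
whilelt: lane j active iff 30+j < 33 → j < 3 → 3 active
lane  0: add(0x4e,0x62) ⇒ 0xb0
lane  1: add(0x87,0x0c) ⇒ 0x93
lane  2: add(0xbe,0xb0) ⇒ 0x16e
lane  3: tail/zero ⇒ 0x00
lane  4: tail/zero ⇒ 0x00
lane  5: tail/zero ⇒ 0x00
lane  6: tail/zero ⇒ 0x00
lane  7: tail/zero ⇒ 0x00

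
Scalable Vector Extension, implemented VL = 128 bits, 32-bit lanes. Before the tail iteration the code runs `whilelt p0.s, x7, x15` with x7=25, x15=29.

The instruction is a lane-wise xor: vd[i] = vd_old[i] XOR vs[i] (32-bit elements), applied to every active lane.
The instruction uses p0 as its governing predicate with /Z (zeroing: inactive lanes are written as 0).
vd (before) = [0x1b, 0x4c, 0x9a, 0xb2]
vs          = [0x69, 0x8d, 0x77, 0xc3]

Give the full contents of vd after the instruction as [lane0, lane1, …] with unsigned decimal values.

vd = [114, 193, 237, 113]

128-bit reg / 32-bit elem → 4 lanes
whilelt: lane j active iff 25+j < 29 → j < 4 → 4 active
vd[0] xor(0x1b,0x69) -> 0x72
vd[1] xor(0x4c,0x8d) -> 0xc1
vd[2] xor(0x9a,0x77) -> 0xed
vd[3] xor(0xb2,0xc3) -> 0x71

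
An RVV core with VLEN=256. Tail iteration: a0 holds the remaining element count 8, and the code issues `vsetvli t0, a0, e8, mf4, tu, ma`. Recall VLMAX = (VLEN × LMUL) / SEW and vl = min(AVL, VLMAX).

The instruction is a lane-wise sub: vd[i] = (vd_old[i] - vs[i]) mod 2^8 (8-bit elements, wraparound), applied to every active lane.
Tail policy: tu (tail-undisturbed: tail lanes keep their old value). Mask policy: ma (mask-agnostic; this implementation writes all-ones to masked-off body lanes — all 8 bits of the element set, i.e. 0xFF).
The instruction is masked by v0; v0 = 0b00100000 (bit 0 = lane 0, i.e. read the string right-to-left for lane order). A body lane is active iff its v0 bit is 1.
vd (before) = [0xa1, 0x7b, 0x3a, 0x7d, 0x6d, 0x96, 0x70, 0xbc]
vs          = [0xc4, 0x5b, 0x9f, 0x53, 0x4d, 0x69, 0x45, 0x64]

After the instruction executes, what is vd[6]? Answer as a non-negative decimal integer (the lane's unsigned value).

vd[6] = 255

VLMAX = VLEN×LMUL/SEW = 256×1/4/8 = 8
AVL=8 ≤ VLMAX=8, so vl = 8
vd[0] mask-off/ones -> 0xff
vd[1] mask-off/ones -> 0xff
vd[2] mask-off/ones -> 0xff
vd[3] mask-off/ones -> 0xff
vd[4] mask-off/ones -> 0xff
vd[5] sub(0x96,0x69) -> 0x2d
vd[6] mask-off/ones -> 0xff
vd[7] mask-off/ones -> 0xff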